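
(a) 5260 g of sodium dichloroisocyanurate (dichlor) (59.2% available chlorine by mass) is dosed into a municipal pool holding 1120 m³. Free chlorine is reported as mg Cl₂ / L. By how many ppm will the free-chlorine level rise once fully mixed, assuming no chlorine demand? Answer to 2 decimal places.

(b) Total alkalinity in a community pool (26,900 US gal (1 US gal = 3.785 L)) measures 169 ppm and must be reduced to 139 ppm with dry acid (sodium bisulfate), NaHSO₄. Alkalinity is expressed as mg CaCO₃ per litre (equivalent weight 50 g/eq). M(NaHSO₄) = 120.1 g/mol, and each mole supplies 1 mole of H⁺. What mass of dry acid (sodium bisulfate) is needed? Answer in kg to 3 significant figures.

(a) Volume: 1120 m³ = 1,120,000 L.
(a) Available chlorine delivered: 5260 g × 0.592 = 3114 g as Cl₂.
(a) Concentration rise: 3114 g / 1,120,000 L = 2.78 mg/L = 2.78 ppm.

(b) Volume: 26,900 US gal × 3.785 L/gal = 101,816 L.
(b) Alkalinity to neutralize: (169 − 139) = 30 mg/L as CaCO₃ × 101,816 L = 3054 g as CaCO₃.
(b) Equivalents of H⁺ required: 3054 ÷ 50 g/eq = 61.09 eq = 61.09 mol NaHSO₄.
(b) Mass of NaHSO₄: 61.09 × 120.1 = 7337 g.

(a) 2.78 ppm; (b) 7.34 kg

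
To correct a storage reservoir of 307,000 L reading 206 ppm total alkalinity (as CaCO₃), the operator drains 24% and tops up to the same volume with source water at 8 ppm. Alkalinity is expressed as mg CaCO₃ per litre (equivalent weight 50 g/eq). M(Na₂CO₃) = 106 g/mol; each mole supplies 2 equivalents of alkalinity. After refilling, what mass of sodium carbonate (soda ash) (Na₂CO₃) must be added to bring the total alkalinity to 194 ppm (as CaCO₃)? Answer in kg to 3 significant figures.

11.6 kg

After draining 24% and refilling: 206 × 0.76 + 8 × 0.24 = 158.48 ppm.
Deficit to target: 194 − 158.48 = 35.52 mg/L.
As CaCO₃: 35.52 mg/L × 307,000 L = 10,900 g; ÷ 50 g/eq ÷ 2 = 109 mol Na₂CO₃.
Mass: 109 × 106 = 11,560 g.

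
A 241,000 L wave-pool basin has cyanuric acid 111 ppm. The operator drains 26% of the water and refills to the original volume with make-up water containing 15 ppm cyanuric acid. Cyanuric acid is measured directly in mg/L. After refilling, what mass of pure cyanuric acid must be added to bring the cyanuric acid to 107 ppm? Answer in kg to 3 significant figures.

After draining 26% and refilling: 111 × 0.74 + 15 × 0.26 = 86.04 ppm.
Deficit to target: 107 − 86.04 = 20.96 mg/L.
Mass: 20.96 mg/L × 241,000 L = 5051 g cyanuric acid.

5.05 kg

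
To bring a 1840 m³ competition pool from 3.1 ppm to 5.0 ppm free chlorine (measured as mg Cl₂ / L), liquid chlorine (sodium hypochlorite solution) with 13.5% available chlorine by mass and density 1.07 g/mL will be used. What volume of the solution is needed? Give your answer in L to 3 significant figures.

Volume: 1840 m³ = 1,840,000 L.
Chlorine deficit: 5.0 − 3.1 = 1.9 ppm = 1.9 mg/L as Cl₂.
Cl₂ equivalent needed: 1.9 mg/L × 1,840,000 L = 3,496,000 mg = 3496 g.
Product at 13.5% available chlorine: 3496 / 0.135 = 25,900 g.
Volume at density 1.07 g/mL: 25,900 g ÷ 1.07 g/mL = 24,200 mL.

24.2 L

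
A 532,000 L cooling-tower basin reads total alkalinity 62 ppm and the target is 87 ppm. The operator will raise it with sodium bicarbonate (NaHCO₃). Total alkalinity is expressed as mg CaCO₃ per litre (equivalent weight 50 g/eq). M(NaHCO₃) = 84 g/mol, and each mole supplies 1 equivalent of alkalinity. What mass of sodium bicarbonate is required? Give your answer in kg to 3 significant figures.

Alkalinity to add: (87 − 62) = 25 mg/L as CaCO₃ × 532,000 L = 13,300 g as CaCO₃.
Equivalents: 13,300 g ÷ 50 g/eq = 266 eq.
NaHCO₃ supplies 1 eq per mole → 266 mol.
Mass: 266 mol × 84 g/mol = 22,340 g.

22.3 kg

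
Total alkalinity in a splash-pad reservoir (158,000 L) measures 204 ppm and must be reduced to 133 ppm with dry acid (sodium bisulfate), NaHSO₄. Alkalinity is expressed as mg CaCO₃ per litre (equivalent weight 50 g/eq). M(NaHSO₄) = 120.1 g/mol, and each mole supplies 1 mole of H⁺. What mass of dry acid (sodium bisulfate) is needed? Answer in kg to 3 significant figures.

26.9 kg

Alkalinity to neutralize: (204 − 133) = 71 mg/L as CaCO₃ × 158,000 L = 11,220 g as CaCO₃.
Equivalents of H⁺ required: 11,220 ÷ 50 g/eq = 224.4 eq = 224.4 mol NaHSO₄.
Mass of NaHSO₄: 224.4 × 120.1 = 26,950 g.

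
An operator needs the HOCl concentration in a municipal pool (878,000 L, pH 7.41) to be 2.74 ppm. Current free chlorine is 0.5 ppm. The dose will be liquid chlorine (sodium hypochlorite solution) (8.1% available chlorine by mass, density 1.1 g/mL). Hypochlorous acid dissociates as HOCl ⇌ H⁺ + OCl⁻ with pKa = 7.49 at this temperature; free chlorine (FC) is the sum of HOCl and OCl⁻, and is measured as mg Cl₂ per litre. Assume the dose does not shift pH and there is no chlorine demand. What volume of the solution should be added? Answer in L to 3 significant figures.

[OCl⁻]/[HOCl] = 10^(pH − pKa) = 10^(7.41 − 7.49) = 0.8318; fraction as HOCl = 1/(1 + 0.8318) = 0.5459.
Free chlorine required for 2.74 ppm HOCl: 2.74 / 0.5459 = 5.019 ppm.
FC to add: 5.019 − 0.5 = 4.519 mg/L as Cl₂.
Cl₂ equivalent: 4.519 mg/L × 878,000 L = 3968 g.
Product at 8.1% available Cl: 3968 / 0.081 = 48,980 g.
Volume: 48,980 g ÷ 1.1 g/mL = 44,530 mL.

44.5 L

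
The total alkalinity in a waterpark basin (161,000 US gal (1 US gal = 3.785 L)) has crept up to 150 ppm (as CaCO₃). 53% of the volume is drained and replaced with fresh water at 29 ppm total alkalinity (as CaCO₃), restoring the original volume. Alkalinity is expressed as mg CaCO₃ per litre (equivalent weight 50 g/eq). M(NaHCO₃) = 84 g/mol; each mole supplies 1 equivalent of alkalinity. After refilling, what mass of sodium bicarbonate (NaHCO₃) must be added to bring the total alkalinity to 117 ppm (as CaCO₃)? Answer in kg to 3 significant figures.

31.9 kg

Volume: 161,000 US gal × 3.785 L/gal = 609,385 L.
After draining 53% and refilling: 150 × 0.47 + 29 × 0.53 = 85.87 ppm.
Deficit to target: 117 − 85.87 = 31.13 mg/L.
As CaCO₃: 31.13 mg/L × 609,385 L = 18,970 g; ÷ 50 g/eq ÷ 1 = 379.4 mol NaHCO₃.
Mass: 379.4 × 84 = 31,870 g.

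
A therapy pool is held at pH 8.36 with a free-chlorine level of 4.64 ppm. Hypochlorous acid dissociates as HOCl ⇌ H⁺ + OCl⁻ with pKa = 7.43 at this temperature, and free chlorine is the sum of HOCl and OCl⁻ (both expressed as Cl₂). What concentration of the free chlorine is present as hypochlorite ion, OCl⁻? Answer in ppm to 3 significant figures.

[OCl⁻]/[HOCl] = 10^(pH − pKa) = 10^(8.36 − 7.43) = 10^0.93 = 8.511.
Fraction as HOCl = 1 / (1 + 8.511) = 0.1051.
OCl⁻ = (1 − 0.1051) × 4.64 ppm = 4.152 ppm.

4.15 ppm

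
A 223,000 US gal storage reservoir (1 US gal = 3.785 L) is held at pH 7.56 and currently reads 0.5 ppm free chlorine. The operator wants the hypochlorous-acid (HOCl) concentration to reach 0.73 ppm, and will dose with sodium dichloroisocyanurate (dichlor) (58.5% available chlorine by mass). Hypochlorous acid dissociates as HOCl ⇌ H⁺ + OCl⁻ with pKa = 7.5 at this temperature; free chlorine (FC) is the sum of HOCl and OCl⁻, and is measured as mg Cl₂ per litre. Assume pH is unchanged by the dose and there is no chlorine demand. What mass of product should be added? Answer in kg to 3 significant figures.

1.54 kg

Volume: 223,000 US gal × 3.785 L/gal = 844,055 L.
[OCl⁻]/[HOCl] = 10^(pH − pKa) = 10^(7.56 − 7.5) = 1.148; fraction as HOCl = 1/(1 + 1.148) = 0.4655.
Free chlorine required for 0.73 ppm HOCl: 0.73 / 0.4655 = 1.568 ppm.
FC to add: 1.568 − 0.5 = 1.068 mg/L as Cl₂.
Cl₂ equivalent: 1.068 mg/L × 844,055 L = 901.6 g.
Product at 58.5% available Cl: 901.6 / 0.585 = 1541 g.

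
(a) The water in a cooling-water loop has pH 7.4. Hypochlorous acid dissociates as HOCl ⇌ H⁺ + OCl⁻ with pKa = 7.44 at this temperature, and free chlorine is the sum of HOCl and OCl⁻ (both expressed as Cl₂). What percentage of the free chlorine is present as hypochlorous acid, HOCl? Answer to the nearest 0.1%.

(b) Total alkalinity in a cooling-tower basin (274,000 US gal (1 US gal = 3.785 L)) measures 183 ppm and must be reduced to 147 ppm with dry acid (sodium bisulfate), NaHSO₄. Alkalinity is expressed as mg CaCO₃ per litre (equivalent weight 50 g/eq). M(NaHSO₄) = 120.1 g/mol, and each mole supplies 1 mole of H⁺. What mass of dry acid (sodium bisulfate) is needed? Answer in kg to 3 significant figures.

(a) 52.3%; (b) 89.7 kg

(a) [OCl⁻]/[HOCl] = 10^(pH − pKa) = 10^(7.4 − 7.44) = 10^-0.04 = 0.912.
(a) Fraction as HOCl = 1 / (1 + 0.912) = 0.523.

(b) Volume: 274,000 US gal × 3.785 L/gal = 1,037,090 L.
(b) Alkalinity to neutralize: (183 − 147) = 36 mg/L as CaCO₃ × 1,037,090 L = 37,340 g as CaCO₃.
(b) Equivalents of H⁺ required: 37,340 ÷ 50 g/eq = 746.7 eq = 746.7 mol NaHSO₄.
(b) Mass of NaHSO₄: 746.7 × 120.1 = 89,680 g.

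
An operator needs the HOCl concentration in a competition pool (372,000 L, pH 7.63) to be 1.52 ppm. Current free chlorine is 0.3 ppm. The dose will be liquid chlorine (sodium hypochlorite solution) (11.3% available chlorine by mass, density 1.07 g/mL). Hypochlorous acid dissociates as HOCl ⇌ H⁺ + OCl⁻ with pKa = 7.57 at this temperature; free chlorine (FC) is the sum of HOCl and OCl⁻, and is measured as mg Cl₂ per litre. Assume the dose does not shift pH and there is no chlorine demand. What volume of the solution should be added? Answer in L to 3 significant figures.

[OCl⁻]/[HOCl] = 10^(pH − pKa) = 10^(7.63 − 7.57) = 1.148; fraction as HOCl = 1/(1 + 1.148) = 0.4655.
Free chlorine required for 1.52 ppm HOCl: 1.52 / 0.4655 = 3.265 ppm.
FC to add: 3.265 − 0.3 = 2.965 mg/L as Cl₂.
Cl₂ equivalent: 2.965 mg/L × 372,000 L = 1103 g.
Product at 11.3% available Cl: 1103 / 0.113 = 9762 g.
Volume: 9762 g ÷ 1.07 g/mL = 9123 mL.

9.12 L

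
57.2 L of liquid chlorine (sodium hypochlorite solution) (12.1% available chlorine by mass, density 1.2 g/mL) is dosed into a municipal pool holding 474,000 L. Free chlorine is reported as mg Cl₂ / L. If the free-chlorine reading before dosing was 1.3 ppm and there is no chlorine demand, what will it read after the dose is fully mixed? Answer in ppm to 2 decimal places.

Mass of solution: 57.2 L × 1000 mL/L × 1.2 g/mL = 68,640 g.
Available chlorine delivered: 68,640 g × 0.121 = 8305 g as Cl₂.
Concentration rise: 8305 g / 474,000 L = 17.52 mg/L = 17.52 ppm.
Final FC: 1.3 + 17.52 = 18.82 ppm.

18.82 ppm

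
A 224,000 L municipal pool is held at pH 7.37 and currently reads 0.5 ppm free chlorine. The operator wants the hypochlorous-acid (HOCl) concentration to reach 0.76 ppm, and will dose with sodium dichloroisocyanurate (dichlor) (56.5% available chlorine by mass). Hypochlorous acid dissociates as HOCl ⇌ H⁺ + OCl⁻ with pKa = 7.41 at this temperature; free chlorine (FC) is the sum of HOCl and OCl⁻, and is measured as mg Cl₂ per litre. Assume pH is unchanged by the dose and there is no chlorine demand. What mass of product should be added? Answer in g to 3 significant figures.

[OCl⁻]/[HOCl] = 10^(pH − pKa) = 10^(7.37 − 7.41) = 0.912; fraction as HOCl = 1/(1 + 0.912) = 0.523.
Free chlorine required for 0.76 ppm HOCl: 0.76 / 0.523 = 1.453 ppm.
FC to add: 1.453 − 0.5 = 0.9531 mg/L as Cl₂.
Cl₂ equivalent: 0.9531 mg/L × 224,000 L = 213.5 g.
Product at 56.5% available Cl: 213.5 / 0.565 = 377.9 g.

378 g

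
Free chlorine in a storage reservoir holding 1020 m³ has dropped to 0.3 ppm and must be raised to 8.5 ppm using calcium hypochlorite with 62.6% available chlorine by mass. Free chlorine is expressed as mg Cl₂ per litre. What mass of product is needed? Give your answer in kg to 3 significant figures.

13.4 kg

Volume: 1020 m³ = 1,020,000 L.
Chlorine deficit: 8.5 − 0.3 = 8.2 ppm = 8.2 mg/L as Cl₂.
Cl₂ equivalent needed: 8.2 mg/L × 1,020,000 L = 8,364,000 mg = 8364 g.
Product at 62.6% available chlorine: 8364 / 0.626 = 13,360 g.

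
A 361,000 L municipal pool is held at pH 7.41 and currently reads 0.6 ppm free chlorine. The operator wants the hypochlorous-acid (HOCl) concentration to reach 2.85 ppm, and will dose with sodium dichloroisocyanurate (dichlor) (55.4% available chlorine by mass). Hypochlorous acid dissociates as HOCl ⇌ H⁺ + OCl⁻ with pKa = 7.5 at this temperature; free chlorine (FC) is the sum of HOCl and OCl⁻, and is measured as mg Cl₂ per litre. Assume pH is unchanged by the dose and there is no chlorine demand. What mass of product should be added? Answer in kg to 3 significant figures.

2.98 kg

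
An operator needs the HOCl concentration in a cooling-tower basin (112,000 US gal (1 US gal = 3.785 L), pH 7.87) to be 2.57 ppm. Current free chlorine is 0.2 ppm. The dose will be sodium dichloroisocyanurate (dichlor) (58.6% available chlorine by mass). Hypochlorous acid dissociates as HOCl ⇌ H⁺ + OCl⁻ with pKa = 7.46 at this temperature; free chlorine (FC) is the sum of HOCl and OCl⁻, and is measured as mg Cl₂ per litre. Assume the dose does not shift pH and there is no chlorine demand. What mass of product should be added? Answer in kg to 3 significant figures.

6.49 kg

Volume: 112,000 US gal × 3.785 L/gal = 423,920 L.
[OCl⁻]/[HOCl] = 10^(pH − pKa) = 10^(7.87 − 7.46) = 2.57; fraction as HOCl = 1/(1 + 2.57) = 0.2801.
Free chlorine required for 2.57 ppm HOCl: 2.57 / 0.2801 = 9.176 ppm.
FC to add: 9.176 − 0.2 = 8.976 mg/L as Cl₂.
Cl₂ equivalent: 8.976 mg/L × 423,920 L = 3805 g.
Product at 58.6% available Cl: 3805 / 0.586 = 6493 g.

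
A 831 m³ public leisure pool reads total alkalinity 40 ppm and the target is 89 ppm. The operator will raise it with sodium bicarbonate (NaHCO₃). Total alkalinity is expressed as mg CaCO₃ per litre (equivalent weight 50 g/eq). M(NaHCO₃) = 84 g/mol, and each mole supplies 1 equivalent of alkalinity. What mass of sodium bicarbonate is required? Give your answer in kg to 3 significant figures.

Volume: 831 m³ = 831,000 L.
Alkalinity to add: (89 − 40) = 49 mg/L as CaCO₃ × 831,000 L = 40,720 g as CaCO₃.
Equivalents: 40,720 g ÷ 50 g/eq = 814.4 eq.
NaHCO₃ supplies 1 eq per mole → 814.4 mol.
Mass: 814.4 mol × 84 g/mol = 68,410 g.

68.4 kg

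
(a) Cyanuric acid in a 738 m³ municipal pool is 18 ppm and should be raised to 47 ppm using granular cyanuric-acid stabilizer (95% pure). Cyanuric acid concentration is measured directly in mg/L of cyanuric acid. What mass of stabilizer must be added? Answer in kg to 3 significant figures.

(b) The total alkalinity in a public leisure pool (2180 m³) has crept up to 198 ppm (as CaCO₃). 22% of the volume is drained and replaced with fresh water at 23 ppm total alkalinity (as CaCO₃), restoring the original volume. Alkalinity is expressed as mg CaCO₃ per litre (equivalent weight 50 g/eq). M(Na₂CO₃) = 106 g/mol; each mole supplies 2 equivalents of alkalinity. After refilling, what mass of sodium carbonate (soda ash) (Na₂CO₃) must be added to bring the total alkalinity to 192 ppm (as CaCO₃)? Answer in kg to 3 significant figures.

(a) Volume: 738 m³ = 738,000 L.
(a) CYA to add: (47 − 18) = 29 mg/L × 738,000 L = 21,400 g cyanuric acid.
(a) At 95% purity: 21,400 / 0.95 = 22,530 g product.

(b) Volume: 2180 m³ = 2,180,000 L.
(b) After draining 22% and refilling: 198 × 0.78 + 23 × 0.22 = 159.5 ppm.
(b) Deficit to target: 192 − 159.5 = 32.5 mg/L.
(b) As CaCO₃: 32.5 mg/L × 2,180,000 L = 70,850 g; ÷ 50 g/eq ÷ 2 = 708.5 mol Na₂CO₃.
(b) Mass: 708.5 × 106 = 75,100 g.

(a) 22.5 kg; (b) 75.1 kg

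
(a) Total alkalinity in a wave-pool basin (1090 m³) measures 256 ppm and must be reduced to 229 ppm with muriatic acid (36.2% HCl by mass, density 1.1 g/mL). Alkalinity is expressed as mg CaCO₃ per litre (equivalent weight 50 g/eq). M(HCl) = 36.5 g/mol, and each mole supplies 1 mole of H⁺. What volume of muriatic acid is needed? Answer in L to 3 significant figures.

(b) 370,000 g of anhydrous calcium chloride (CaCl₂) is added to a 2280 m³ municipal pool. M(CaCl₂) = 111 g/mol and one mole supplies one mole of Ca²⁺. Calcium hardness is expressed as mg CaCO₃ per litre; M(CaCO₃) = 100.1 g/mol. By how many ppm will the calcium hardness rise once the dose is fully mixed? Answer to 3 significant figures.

(a) Volume: 1090 m³ = 1,090,000 L.
(a) Alkalinity to neutralize: (256 − 229) = 27 mg/L as CaCO₃ × 1,090,000 L = 29,430 g as CaCO₃.
(a) Equivalents of H⁺ required: 29,430 ÷ 50 g/eq = 588.6 eq = 588.6 mol HCl.
(a) Mass of HCl: 588.6 × 36.5 = 21,480 g.
(a) Mass of 36.2% solution: 21,480 / 0.362 = 59,350 g.
(a) Volume: 59,350 g ÷ 1.1 g/mL = 53,950 mL.

(b) Volume: 2280 m³ = 2,280,000 L.
(b) Moles of Ca²⁺: 370,000 g ÷ 111 g/mol = 3333 mol.
(b) As CaCO₃: 3333 mol × 100.1 g/mol = 333,700 g.
(b) Rise: 333,700 g / 2,280,000 L × 1000 = 146.3 mg/L.

(a) 54.0 L; (b) 146 ppm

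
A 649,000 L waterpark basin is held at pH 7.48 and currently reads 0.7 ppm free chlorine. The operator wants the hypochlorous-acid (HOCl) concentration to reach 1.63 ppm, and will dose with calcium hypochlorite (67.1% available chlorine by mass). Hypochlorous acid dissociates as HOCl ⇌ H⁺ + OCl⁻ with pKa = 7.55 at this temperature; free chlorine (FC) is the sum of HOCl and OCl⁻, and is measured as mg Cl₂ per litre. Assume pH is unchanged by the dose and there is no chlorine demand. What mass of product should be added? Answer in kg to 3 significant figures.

[OCl⁻]/[HOCl] = 10^(pH − pKa) = 10^(7.48 − 7.55) = 0.8511; fraction as HOCl = 1/(1 + 0.8511) = 0.5402.
Free chlorine required for 1.63 ppm HOCl: 1.63 / 0.5402 = 3.017 ppm.
FC to add: 3.017 − 0.7 = 2.317 mg/L as Cl₂.
Cl₂ equivalent: 2.317 mg/L × 649,000 L = 1504 g.
Product at 67.1% available Cl: 1504 / 0.671 = 2241 g.

2.24 kg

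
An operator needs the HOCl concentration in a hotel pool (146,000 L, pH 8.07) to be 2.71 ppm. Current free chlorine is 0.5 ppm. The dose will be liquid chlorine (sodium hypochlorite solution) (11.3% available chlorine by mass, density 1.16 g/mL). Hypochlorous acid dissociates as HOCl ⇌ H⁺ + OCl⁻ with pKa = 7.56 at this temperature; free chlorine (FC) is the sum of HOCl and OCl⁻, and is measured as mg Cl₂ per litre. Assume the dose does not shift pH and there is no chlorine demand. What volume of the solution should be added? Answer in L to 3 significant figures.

12.2 L

[OCl⁻]/[HOCl] = 10^(pH − pKa) = 10^(8.07 − 7.56) = 3.236; fraction as HOCl = 1/(1 + 3.236) = 0.2361.
Free chlorine required for 2.71 ppm HOCl: 2.71 / 0.2361 = 11.48 ppm.
FC to add: 11.48 − 0.5 = 10.98 mg/L as Cl₂.
Cl₂ equivalent: 10.98 mg/L × 146,000 L = 1603 g.
Product at 11.3% available Cl: 1603 / 0.113 = 14,190 g.
Volume: 14,190 g ÷ 1.16 g/mL = 12,230 mL.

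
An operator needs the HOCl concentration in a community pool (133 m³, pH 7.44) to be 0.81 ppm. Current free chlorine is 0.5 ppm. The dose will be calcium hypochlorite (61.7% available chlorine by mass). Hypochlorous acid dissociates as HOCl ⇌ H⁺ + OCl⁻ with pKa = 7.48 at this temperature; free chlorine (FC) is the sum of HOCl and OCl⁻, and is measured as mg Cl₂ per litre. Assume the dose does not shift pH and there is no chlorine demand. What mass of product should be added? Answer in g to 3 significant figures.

226 g

Volume: 133 m³ = 133,000 L.
[OCl⁻]/[HOCl] = 10^(pH − pKa) = 10^(7.44 − 7.48) = 0.912; fraction as HOCl = 1/(1 + 0.912) = 0.523.
Free chlorine required for 0.81 ppm HOCl: 0.81 / 0.523 = 1.549 ppm.
FC to add: 1.549 − 0.5 = 1.049 mg/L as Cl₂.
Cl₂ equivalent: 1.049 mg/L × 133,000 L = 139.5 g.
Product at 61.7% available Cl: 139.5 / 0.617 = 226.1 g.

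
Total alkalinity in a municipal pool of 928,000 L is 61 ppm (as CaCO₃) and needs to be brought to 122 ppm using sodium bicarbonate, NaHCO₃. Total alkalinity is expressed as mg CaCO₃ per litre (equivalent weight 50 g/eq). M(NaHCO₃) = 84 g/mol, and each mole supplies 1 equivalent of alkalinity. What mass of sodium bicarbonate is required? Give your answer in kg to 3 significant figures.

95.1 kg

Alkalinity to add: (122 − 61) = 61 mg/L as CaCO₃ × 928,000 L = 56,610 g as CaCO₃.
Equivalents: 56,610 g ÷ 50 g/eq = 1132 eq.
NaHCO₃ supplies 1 eq per mole → 1132 mol.
Mass: 1132 mol × 84 g/mol = 95,100 g.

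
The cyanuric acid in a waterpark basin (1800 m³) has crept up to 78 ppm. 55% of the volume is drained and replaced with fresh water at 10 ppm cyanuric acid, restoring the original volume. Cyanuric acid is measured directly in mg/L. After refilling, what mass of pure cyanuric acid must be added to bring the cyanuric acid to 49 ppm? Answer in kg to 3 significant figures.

15.1 kg

Volume: 1800 m³ = 1,800,000 L.
After draining 55% and refilling: 78 × 0.45 + 10 × 0.55 = 40.6 ppm.
Deficit to target: 49 − 40.6 = 8.4 mg/L.
Mass: 8.4 mg/L × 1,800,000 L = 15,120 g cyanuric acid.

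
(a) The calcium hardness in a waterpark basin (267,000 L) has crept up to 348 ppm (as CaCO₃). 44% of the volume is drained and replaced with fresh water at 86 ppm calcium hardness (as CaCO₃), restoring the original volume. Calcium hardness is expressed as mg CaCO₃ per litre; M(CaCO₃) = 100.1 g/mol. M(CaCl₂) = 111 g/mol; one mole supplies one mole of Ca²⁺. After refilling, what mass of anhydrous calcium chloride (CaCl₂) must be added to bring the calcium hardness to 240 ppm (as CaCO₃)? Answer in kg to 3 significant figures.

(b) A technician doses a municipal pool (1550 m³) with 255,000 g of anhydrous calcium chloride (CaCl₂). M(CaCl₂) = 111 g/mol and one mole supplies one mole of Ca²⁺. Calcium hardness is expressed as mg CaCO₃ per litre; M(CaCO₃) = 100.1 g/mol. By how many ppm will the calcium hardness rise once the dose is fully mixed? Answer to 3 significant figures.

(a) After draining 44% and refilling: 348 × 0.56 + 86 × 0.44 = 232.72 ppm.
(a) Deficit to target: 240 − 232.72 = 7.28 mg/L.
(a) As CaCO₃: 7.28 mg/L × 267,000 L = 1944 g; ÷ 100.1 = 19.42 mol Ca²⁺.
(a) Mass: 19.42 × 111 = 2155 g.

(b) Volume: 1550 m³ = 1,550,000 L.
(b) Moles of Ca²⁺: 255,000 g ÷ 111 g/mol = 2297 mol.
(b) As CaCO₃: 2297 mol × 100.1 g/mol = 230,000 g.
(b) Rise: 230,000 g / 1,550,000 L × 1000 = 148.4 mg/L.

(a) 2.16 kg; (b) 148 ppm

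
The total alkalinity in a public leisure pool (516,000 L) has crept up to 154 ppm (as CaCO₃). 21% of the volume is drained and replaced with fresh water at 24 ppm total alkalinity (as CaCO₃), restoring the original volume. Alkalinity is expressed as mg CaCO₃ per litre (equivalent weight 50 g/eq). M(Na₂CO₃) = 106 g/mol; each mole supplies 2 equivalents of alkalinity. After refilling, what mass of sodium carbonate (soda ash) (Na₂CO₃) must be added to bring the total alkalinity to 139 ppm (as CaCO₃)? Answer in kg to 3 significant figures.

After draining 21% and refilling: 154 × 0.79 + 24 × 0.21 = 126.7 ppm.
Deficit to target: 139 − 126.7 = 12.3 mg/L.
As CaCO₃: 12.3 mg/L × 516,000 L = 6347 g; ÷ 50 g/eq ÷ 2 = 63.47 mol Na₂CO₃.
Mass: 63.47 × 106 = 6728 g.

6.73 kg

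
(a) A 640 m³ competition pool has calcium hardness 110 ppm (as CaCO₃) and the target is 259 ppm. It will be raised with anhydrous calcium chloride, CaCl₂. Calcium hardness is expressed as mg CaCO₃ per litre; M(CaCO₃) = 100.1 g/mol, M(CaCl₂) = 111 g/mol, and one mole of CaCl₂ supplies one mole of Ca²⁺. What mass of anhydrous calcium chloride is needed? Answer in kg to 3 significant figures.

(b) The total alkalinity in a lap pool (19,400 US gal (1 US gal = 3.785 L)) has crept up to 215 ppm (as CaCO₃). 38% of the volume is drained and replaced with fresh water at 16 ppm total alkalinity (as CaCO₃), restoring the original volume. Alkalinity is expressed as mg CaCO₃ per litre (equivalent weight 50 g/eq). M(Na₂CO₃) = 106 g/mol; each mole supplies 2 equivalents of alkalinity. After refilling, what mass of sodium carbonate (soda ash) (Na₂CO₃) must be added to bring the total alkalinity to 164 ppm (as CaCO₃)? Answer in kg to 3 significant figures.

(a) 106 kg; (b) 1.92 kg

(a) Volume: 640 m³ = 640,000 L.
(a) Hardness to add: (259 − 110) = 149 mg/L as CaCO₃ × 640,000 L = 95,360 g as CaCO₃.
(a) Moles of Ca²⁺ (1 mol Ca²⁺ ≡ 1 mol CaCO₃): 95,360 / 100.1 g/mol = 952.6 mol.
(a) Mass of CaCl₂: 952.6 × 111 = 105,700 g.

(b) Volume: 19,400 US gal × 3.785 L/gal = 73,429 L.
(b) After draining 38% and refilling: 215 × 0.62 + 16 × 0.38 = 139.38 ppm.
(b) Deficit to target: 164 − 139.38 = 24.62 mg/L.
(b) As CaCO₃: 24.62 mg/L × 73,429 L = 1808 g; ÷ 50 g/eq ÷ 2 = 18.08 mol Na₂CO₃.
(b) Mass: 18.08 × 106 = 1916 g.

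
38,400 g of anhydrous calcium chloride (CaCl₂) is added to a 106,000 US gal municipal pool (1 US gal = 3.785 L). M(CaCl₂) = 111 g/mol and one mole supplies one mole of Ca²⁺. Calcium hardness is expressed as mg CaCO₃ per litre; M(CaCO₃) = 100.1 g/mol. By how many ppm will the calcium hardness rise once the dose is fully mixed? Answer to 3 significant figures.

Volume: 106,000 US gal × 3.785 L/gal = 401,210 L.
Moles of Ca²⁺: 38,400 g ÷ 111 g/mol = 345.9 mol.
As CaCO₃: 345.9 mol × 100.1 g/mol = 34,630 g.
Rise: 34,630 g / 401,210 L × 1000 = 86.31 mg/L.

86.3 ppm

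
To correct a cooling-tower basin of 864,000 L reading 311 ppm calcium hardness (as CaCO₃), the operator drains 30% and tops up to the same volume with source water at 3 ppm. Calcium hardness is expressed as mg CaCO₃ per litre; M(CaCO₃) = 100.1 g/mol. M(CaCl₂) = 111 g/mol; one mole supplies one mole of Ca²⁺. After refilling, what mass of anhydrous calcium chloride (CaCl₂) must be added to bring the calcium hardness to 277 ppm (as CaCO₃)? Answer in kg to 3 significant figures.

56.0 kg

After draining 30% and refilling: 311 × 0.70 + 3 × 0.30 = 218.6 ppm.
Deficit to target: 277 − 218.6 = 58.4 mg/L.
As CaCO₃: 58.4 mg/L × 864,000 L = 50,460 g; ÷ 100.1 = 504.1 mol Ca²⁺.
Mass: 504.1 × 111 = 55,950 g.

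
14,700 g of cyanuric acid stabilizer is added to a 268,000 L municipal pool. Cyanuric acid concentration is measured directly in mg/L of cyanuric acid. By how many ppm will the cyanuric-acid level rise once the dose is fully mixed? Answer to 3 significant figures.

Rise: 14,700 g / 268,000 L × 1000 = 54.85 mg/L.

54.9 ppm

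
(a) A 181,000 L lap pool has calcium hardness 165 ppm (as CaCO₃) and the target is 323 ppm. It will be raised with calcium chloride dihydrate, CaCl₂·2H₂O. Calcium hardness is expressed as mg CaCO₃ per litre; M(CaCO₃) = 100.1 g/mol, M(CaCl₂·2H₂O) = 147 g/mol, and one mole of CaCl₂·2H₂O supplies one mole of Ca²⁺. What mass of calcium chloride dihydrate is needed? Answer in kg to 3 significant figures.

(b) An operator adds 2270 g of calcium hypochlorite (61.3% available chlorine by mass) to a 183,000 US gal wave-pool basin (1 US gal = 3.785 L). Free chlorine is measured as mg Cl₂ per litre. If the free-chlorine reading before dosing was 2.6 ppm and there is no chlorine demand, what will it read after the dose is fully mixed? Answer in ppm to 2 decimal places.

(a) 42.0 kg; (b) 4.61 ppm

(a) Hardness to add: (323 − 165) = 158 mg/L as CaCO₃ × 181,000 L = 28,600 g as CaCO₃.
(a) Moles of Ca²⁺ (1 mol Ca²⁺ ≡ 1 mol CaCO₃): 28,600 / 100.1 g/mol = 285.7 mol.
(a) Mass of CaCl₂·2H₂O: 285.7 × 147 = 42,000 g.

(b) Volume: 183,000 US gal × 3.785 L/gal = 692,655 L.
(b) Available chlorine delivered: 2270 g × 0.613 = 1392 g as Cl₂.
(b) Concentration rise: 1392 g / 692,655 L = 2.009 mg/L = 2.01 ppm.
(b) Final FC: 2.6 + 2.01 = 4.61 ppm.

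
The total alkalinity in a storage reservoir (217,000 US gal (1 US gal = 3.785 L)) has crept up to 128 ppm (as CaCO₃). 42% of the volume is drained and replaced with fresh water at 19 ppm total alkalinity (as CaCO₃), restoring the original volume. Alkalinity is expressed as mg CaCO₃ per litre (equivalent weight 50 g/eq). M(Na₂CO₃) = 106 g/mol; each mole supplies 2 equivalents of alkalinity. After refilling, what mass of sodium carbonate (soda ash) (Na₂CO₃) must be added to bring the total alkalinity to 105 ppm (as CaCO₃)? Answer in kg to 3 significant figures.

19.8 kg

Volume: 217,000 US gal × 3.785 L/gal = 821,345 L.
After draining 42% and refilling: 128 × 0.58 + 19 × 0.42 = 82.22 ppm.
Deficit to target: 105 − 82.22 = 22.78 mg/L.
As CaCO₃: 22.78 mg/L × 821,345 L = 18,710 g; ÷ 50 g/eq ÷ 2 = 187.1 mol Na₂CO₃.
Mass: 187.1 × 106 = 19,830 g.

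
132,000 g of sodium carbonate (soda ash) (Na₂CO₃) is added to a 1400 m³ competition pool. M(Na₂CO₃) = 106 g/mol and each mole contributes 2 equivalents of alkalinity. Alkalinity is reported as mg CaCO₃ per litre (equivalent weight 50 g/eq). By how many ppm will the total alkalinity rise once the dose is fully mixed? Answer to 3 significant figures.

88.9 ppm

Volume: 1400 m³ = 1,400,000 L.
Moles of Na₂CO₃: 132,000 g ÷ 106 g/mol = 1245 mol → 2491 eq of alkalinity.
As CaCO₃: 2491 eq × 50 g/eq = 124,500 g.
Rise: 124,500 g / 1,400,000 L × 1000 = 88.95 mg/L.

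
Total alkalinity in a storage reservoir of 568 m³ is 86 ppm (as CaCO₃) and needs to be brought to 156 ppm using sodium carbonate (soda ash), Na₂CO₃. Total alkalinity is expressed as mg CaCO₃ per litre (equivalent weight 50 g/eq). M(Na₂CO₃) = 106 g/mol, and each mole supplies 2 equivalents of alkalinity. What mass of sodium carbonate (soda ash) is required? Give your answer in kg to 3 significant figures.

42.1 kg

Volume: 568 m³ = 568,000 L.
Alkalinity to add: (156 − 86) = 70 mg/L as CaCO₃ × 568,000 L = 39,760 g as CaCO₃.
Equivalents: 39,760 g ÷ 50 g/eq = 795.2 eq.
Each mole of Na₂CO₃ supplies 2 eq, so 795.2 / 2 = 397.6 mol.
Mass: 397.6 mol × 106 g/mol = 42,150 g.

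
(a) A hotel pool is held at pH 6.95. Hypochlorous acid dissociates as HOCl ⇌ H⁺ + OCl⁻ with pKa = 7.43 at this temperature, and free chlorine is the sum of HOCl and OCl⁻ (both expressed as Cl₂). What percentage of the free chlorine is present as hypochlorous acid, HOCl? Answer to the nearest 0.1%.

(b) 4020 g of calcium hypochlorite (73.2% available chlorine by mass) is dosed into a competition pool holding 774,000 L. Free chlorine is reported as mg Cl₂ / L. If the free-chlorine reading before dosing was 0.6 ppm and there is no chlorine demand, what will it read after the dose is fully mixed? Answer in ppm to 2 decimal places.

(a) 75.1%; (b) 4.40 ppm

(a) [OCl⁻]/[HOCl] = 10^(pH − pKa) = 10^(6.95 − 7.43) = 10^-0.48 = 0.3311.
(a) Fraction as HOCl = 1 / (1 + 0.3311) = 0.7512.

(b) Available chlorine delivered: 4020 g × 0.732 = 2943 g as Cl₂.
(b) Concentration rise: 2943 g / 774,000 L = 3.802 mg/L = 3.80 ppm.
(b) Final FC: 0.6 + 3.80 = 4.40 ppm.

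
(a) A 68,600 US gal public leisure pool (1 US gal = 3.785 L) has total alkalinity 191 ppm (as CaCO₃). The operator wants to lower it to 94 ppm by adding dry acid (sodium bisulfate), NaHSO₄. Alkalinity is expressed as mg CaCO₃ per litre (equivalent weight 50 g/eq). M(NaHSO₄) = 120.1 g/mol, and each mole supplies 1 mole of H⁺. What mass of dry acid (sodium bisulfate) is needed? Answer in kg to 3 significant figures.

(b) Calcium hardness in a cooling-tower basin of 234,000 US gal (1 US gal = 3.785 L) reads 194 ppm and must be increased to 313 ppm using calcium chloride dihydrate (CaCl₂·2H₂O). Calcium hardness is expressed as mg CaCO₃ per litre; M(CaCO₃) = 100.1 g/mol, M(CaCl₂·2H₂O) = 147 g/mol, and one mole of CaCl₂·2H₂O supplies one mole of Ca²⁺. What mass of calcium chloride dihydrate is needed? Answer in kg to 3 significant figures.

(a) Volume: 68,600 US gal × 3.785 L/gal = 259,651 L.
(a) Alkalinity to neutralize: (191 − 94) = 97 mg/L as CaCO₃ × 259,651 L = 25,190 g as CaCO₃.
(a) Equivalents of H⁺ required: 25,190 ÷ 50 g/eq = 503.7 eq = 503.7 mol NaHSO₄.
(a) Mass of NaHSO₄: 503.7 × 120.1 = 60,500 g.

(b) Volume: 234,000 US gal × 3.785 L/gal = 885,690 L.
(b) Hardness to add: (313 − 194) = 119 mg/L as CaCO₃ × 885,690 L = 105,400 g as CaCO₃.
(b) Moles of Ca²⁺ (1 mol Ca²⁺ ≡ 1 mol CaCO₃): 105,400 / 100.1 g/mol = 1053 mol.
(b) Mass of CaCl₂·2H₂O: 1053 × 147 = 154,800 g.

(a) 60.5 kg; (b) 155 kg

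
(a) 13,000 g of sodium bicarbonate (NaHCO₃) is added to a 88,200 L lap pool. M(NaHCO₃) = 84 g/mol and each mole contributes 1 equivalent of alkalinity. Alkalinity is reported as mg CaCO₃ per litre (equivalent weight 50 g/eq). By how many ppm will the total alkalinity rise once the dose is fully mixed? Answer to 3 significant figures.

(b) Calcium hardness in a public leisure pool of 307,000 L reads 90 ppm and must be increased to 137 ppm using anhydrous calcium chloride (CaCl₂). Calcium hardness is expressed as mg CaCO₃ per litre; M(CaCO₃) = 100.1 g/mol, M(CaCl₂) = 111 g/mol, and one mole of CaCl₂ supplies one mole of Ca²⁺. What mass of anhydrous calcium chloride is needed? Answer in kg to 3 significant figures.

(a) Moles of NaHCO₃: 13,000 g ÷ 84 g/mol = 154.8 mol → 154.8 eq of alkalinity.
(a) As CaCO₃: 154.8 eq × 50 g/eq = 7738 g.
(a) Rise: 7738 g / 88,200 L × 1000 = 87.73 mg/L.

(b) Hardness to add: (137 − 90) = 47 mg/L as CaCO₃ × 307,000 L = 14,430 g as CaCO₃.
(b) Moles of Ca²⁺ (1 mol Ca²⁺ ≡ 1 mol CaCO₃): 14,430 / 100.1 g/mol = 144.1 mol.
(b) Mass of CaCl₂: 144.1 × 111 = 16,000 g.

(a) 87.7 ppm; (b) 16.0 kg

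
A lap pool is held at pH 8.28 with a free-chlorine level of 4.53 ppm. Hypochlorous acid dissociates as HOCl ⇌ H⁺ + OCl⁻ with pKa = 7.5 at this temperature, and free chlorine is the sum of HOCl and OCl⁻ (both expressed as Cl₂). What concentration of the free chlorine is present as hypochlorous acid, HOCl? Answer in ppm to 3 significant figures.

[OCl⁻]/[HOCl] = 10^(pH − pKa) = 10^(8.28 − 7.5) = 10^0.78 = 6.026.
Fraction as HOCl = 1 / (1 + 6.026) = 0.1423.
HOCl = 0.1423 × 4.53 ppm = 0.6448 ppm.

0.645 ppm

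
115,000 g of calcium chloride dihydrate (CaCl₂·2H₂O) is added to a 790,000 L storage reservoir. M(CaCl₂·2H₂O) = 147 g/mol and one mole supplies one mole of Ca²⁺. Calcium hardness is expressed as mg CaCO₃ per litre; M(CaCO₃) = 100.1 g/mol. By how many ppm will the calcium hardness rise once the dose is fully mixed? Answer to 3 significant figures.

99.1 ppm

Moles of Ca²⁺: 115,000 g ÷ 147 g/mol = 782.3 mol.
As CaCO₃: 782.3 mol × 100.1 g/mol = 78,310 g.
Rise: 78,310 g / 790,000 L × 1000 = 99.13 mg/L.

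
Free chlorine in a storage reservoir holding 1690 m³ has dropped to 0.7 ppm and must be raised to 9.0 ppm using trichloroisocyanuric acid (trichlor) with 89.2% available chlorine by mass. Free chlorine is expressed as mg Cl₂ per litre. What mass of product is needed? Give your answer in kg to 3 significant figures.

Volume: 1690 m³ = 1,690,000 L.
Chlorine deficit: 9.0 − 0.7 = 8.3 ppm = 8.3 mg/L as Cl₂.
Cl₂ equivalent needed: 8.3 mg/L × 1,690,000 L = 14,030,000 mg = 14,030 g.
Product at 89.2% available chlorine: 14,030 / 0.892 = 15,730 g.

15.7 kg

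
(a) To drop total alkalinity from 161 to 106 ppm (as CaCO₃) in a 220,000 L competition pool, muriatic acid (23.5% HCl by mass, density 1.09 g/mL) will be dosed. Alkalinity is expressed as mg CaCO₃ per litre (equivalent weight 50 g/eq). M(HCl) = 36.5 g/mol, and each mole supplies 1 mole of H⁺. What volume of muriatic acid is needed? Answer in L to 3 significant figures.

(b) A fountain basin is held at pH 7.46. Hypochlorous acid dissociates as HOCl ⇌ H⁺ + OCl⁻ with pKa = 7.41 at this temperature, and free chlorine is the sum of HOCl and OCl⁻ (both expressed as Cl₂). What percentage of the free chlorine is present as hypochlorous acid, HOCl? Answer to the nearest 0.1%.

(a) Alkalinity to neutralize: (161 − 106) = 55 mg/L as CaCO₃ × 220,000 L = 12,100 g as CaCO₃.
(a) Equivalents of H⁺ required: 12,100 ÷ 50 g/eq = 242 eq = 242 mol HCl.
(a) Mass of HCl: 242 × 36.5 = 8833 g.
(a) Mass of 23.5% solution: 8833 / 0.235 = 37,590 g.
(a) Volume: 37,590 g ÷ 1.09 g/mL = 34,480 mL.

(b) [OCl⁻]/[HOCl] = 10^(pH − pKa) = 10^(7.46 − 7.41) = 10^0.05 = 1.122.
(b) Fraction as HOCl = 1 / (1 + 1.122) = 0.4712.

(a) 34.5 L; (b) 47.1%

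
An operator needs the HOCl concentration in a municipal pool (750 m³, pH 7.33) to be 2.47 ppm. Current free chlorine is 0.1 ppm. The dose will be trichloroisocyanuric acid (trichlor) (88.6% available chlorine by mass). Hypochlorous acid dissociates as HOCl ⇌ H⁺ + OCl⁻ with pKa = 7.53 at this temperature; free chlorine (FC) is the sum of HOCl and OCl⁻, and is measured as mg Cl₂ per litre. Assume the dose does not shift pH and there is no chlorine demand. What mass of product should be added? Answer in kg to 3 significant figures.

Volume: 750 m³ = 750,000 L.
[OCl⁻]/[HOCl] = 10^(pH − pKa) = 10^(7.33 − 7.53) = 0.631; fraction as HOCl = 1/(1 + 0.631) = 0.6131.
Free chlorine required for 2.47 ppm HOCl: 2.47 / 0.6131 = 4.028 ppm.
FC to add: 4.028 − 0.1 = 3.928 mg/L as Cl₂.
Cl₂ equivalent: 3.928 mg/L × 750,000 L = 2946 g.
Product at 88.6% available Cl: 2946 / 0.886 = 3325 g.

3.33 kg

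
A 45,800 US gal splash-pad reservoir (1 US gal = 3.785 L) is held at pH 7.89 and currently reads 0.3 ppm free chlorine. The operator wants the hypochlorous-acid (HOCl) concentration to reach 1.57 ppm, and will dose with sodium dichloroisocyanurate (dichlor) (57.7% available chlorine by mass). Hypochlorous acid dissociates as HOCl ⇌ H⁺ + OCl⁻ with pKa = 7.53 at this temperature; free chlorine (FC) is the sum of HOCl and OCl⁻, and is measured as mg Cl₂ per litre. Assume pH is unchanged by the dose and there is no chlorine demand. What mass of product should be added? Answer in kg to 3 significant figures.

Volume: 45,800 US gal × 3.785 L/gal = 173,353 L.
[OCl⁻]/[HOCl] = 10^(pH − pKa) = 10^(7.89 − 7.53) = 2.291; fraction as HOCl = 1/(1 + 2.291) = 0.3039.
Free chlorine required for 1.57 ppm HOCl: 1.57 / 0.3039 = 5.167 ppm.
FC to add: 5.167 − 0.3 = 4.867 mg/L as Cl₂.
Cl₂ equivalent: 4.867 mg/L × 173,353 L = 843.7 g.
Product at 57.7% available Cl: 843.7 / 0.577 = 1462 g.

1.46 kg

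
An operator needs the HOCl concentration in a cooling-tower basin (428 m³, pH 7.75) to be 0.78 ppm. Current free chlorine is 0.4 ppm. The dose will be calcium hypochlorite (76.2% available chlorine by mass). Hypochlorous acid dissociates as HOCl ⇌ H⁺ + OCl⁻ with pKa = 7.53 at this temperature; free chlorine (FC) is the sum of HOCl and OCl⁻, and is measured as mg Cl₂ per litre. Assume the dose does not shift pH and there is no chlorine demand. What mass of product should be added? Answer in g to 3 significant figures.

941 g

Volume: 428 m³ = 428,000 L.
[OCl⁻]/[HOCl] = 10^(pH − pKa) = 10^(7.75 − 7.53) = 1.66; fraction as HOCl = 1/(1 + 1.66) = 0.376.
Free chlorine required for 0.78 ppm HOCl: 0.78 / 0.376 = 2.074 ppm.
FC to add: 2.074 − 0.4 = 1.674 mg/L as Cl₂.
Cl₂ equivalent: 1.674 mg/L × 428,000 L = 716.7 g.
Product at 76.2% available Cl: 716.7 / 0.762 = 940.5 g.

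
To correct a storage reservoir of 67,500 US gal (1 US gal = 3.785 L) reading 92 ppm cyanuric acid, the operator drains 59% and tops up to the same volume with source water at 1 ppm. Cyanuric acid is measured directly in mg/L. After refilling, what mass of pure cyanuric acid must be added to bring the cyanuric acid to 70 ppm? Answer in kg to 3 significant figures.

Volume: 67,500 US gal × 3.785 L/gal = 255,488 L.
After draining 59% and refilling: 92 × 0.41 + 1 × 0.59 = 38.31 ppm.
Deficit to target: 70 − 38.31 = 31.69 mg/L.
Mass: 31.69 mg/L × 255,488 L = 8096 g cyanuric acid.

8.10 kg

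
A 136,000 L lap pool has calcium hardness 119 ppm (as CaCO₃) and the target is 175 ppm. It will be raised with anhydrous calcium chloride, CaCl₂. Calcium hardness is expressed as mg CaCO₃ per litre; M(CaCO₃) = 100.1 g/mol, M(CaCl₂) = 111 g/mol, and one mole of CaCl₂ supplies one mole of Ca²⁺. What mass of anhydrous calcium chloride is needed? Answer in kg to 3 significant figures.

8.45 kg

Hardness to add: (175 − 119) = 56 mg/L as CaCO₃ × 136,000 L = 7616 g as CaCO₃.
Moles of Ca²⁺ (1 mol Ca²⁺ ≡ 1 mol CaCO₃): 7616 / 100.1 g/mol = 76.08 mol.
Mass of CaCl₂: 76.08 × 111 = 8445 g.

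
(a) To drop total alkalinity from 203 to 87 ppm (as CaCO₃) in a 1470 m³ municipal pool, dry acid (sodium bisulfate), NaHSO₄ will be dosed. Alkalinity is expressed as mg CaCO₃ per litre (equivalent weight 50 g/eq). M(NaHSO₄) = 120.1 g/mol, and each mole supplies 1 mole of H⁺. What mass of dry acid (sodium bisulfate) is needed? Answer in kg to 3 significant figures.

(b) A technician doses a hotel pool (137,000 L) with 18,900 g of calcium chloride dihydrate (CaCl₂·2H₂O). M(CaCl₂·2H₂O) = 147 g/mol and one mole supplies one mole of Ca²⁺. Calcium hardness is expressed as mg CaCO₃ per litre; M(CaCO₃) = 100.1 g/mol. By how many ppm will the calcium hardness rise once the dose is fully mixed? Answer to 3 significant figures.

(a) 410 kg; (b) 93.9 ppm

(a) Volume: 1470 m³ = 1,470,000 L.
(a) Alkalinity to neutralize: (203 − 87) = 116 mg/L as CaCO₃ × 1,470,000 L = 170,500 g as CaCO₃.
(a) Equivalents of H⁺ required: 170,500 ÷ 50 g/eq = 3410 eq = 3410 mol NaHSO₄.
(a) Mass of NaHSO₄: 3410 × 120.1 = 409,600 g.

(b) Moles of Ca²⁺: 18,900 g ÷ 147 g/mol = 128.6 mol.
(b) As CaCO₃: 128.6 mol × 100.1 g/mol = 12,870 g.
(b) Rise: 12,870 g / 137,000 L × 1000 = 93.94 mg/L.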